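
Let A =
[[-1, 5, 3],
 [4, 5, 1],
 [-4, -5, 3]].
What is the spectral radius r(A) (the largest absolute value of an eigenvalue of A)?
r(A) ≈ 5.8002

The eigenvalues of A are the roots of its characteristic polynomial. With M = A (coefficients from the trace, the sum of principal 2x2 minors, and det A):
  p(λ) = det(λ I - M) = λ^3 - 7λ^2 + 4λ + 100.
No integer candidate from the rational root theorem (±divisors of 100) is a root, so the roots are irrational. The cubic discriminant is Δ = -182672 < 0, so there is one real root and a complex-conjugate pair. p(-3) = -2 and p(-2) = 56 have opposite signs, so a root lies in (-3, -2); Newton's method refines it to λ ≈ -2.9724. Dividing out (λ - (-2.9724)) leaves approximately λ^2 - 9.9724λ + 33.6424. For λ^2 - 9.9724λ + 33.6424 the discriminant is -35.1202. It is negative, so the remaining roots are the complex-conjugate pair λ ≈ 4.9862 ± 2.9631i. Their product equals the constant term, so |λ|^2 ≈ 33.6424 and |λ| ≈ 5.8002.
Thus the eigenvalues (to 4 decimals) are -2.9724 (modulus 2.9724); 4.9862 ± 2.9631i (modulus 5.8002). The spectral radius is the largest modulus: r(A) ≈ 5.8002. (Cross-check: r(A) ≤ ||A||_2 ≈ 9.7382; equality holds whenever A is normal, though it can also hold for some non-normal A.)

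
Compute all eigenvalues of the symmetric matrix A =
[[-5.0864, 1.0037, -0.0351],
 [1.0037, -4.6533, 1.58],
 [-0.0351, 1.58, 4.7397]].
sigma(A) ≈ {-6, -4, 5}

A is real symmetric, so its spectrum consists of real eigenvalues. Expanding the characteristic polynomial of the displayed matrix gives
  det(λ I - A) = p(λ) = λ^3 + (5)λ^2 + (-26)λ + (-120).
Solving p(λ) = 0 yields eigenvalues ≈ -6, -4, 5. (A is shown rounded to 4 decimals, so these recover the underlying integer eigenvalues to within that precision.)
Verification: the trace of A = -5 equals the sum of eigenvalues -5, and det(A) ≈ 119.9991 matches the eigenvalue product 120.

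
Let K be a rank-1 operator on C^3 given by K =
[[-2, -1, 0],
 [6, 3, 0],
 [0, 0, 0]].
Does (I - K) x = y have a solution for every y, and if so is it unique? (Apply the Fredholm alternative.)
(I - K) is singular (det(I - K) = 0, i.e. 1 ∈ sigma(K)). (I - K) x = y is solvable iff y ⊥ ker((I - K)^*) = span{(-2, -1, 0)}, i.e. iff -2y_1 - y_2 = 0. When solvable, the solutions are x = y + c·(1, -3, 0), c arbitrary (ker(I - K) = span{(1, -3, 0)}, dimension 1).

K has rank 1, so it is an outer product K = u v^T: every row of K is a multiple of one row vector. Reading off the entries, u = (1, -3, 0) and v = (-2, -1, 0) (row i of K equals u_i·v^T). A rank-one matrix u v^T satisfies K u = u (v·u) and kills the (2)-dimensional subspace v^⊥, so its characteristic polynomial is lambda^2 (lambda - v·u) with v·u = tr K = 1. Hence the eigenvalues of I - K are 1 (multiplicity 2) and 1 - (1) = 0, so det(I - K) = 0. (Direct check: I - K =
[[3, 1, 0],
 [-6, -2, 0],
 [0, 0, 1]]
has determinant 0.) So 1 is an eigenvalue of K and (I - K) is not invertible. The finite-dimensional Fredholm alternative says: either (I - K) is invertible, or ker(I - K) ≠ {0} and then range(I - K) = ker((I - K)^*)^⊥, with dim ker(I - K) = dim ker((I - K)^*). We are in the second case, so we need both kernels. Kernel of I - K: (I - K) u = u - u (v·u) = u - u = 0, so ker(I - K) = span{u} = span{(1, -3, 0)} (it is exactly 1-dimensional because rank(I - K) = 2). Kernel of the adjoint: K is real, so (I - K)^* = I - K^T = I - v u^T, and (I - v u^T) v = v - v (u·v) = 0; hence ker((I - K)^*) = span{v} = span{(-2, -1, 0)}. Therefore (I - K) x = y is solvable iff <y, v> = 0, i.e. iff -2y_1 - y_2 = 0. When this holds, K y = u (v·y) = 0, so (I - K) y = y and x = y is a particular solution; the full solution set is the line x = y + c·u = y + c·(1, -3, 0), c ∈ C.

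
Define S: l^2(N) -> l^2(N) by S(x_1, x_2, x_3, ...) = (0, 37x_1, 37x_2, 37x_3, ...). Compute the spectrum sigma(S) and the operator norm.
sigma(S) = closed disk {z in C : |z| ≤ 37}; ||S|| = 37

Note S = 37·U where U is the unit right shift (U x)_k = x_{k-1} (with x_0 := 0); so ||S|| = 37||U|| and sigma(S) = 37·sigma(U). ||S x||^2 = sum_{k≥1} |37x_k|^2 = 1369||x||^2, so ||S|| = 37 and sigma(S) ⊂ {|z| ≤ 37}. For any |lambda| < 37, the equation (S - lambda I) x = 0 forces x_1 = 0, then 37x_k = lambda x_{k+1} ⇒ x = 0, so S has no eigenvalues. But (S - lambda I) is not surjective for |lambda| < 37: solving (S - lambda I) x = e_1 would require x_n proportional to (lambda/37)^(-n), which is not in l^2. So every |lambda| < 37 lies in the residual spectrum. The boundary |lambda| = 37 is in the approximate point spectrum (the spectrum is closed). Hence sigma(S) is the closed disk of radius 37.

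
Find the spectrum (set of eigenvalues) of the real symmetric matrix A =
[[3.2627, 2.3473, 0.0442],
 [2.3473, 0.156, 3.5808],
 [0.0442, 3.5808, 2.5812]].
sigma(A) ≈ {-3, 3, 6}

A is real symmetric, so its spectrum consists of real eigenvalues. Expanding the characteristic polynomial of the displayed matrix gives
  det(λ I - A) = p(λ) = λ^3 + (-6)λ^2 + (-9)λ + (54).
Solving p(λ) = 0 yields eigenvalues ≈ -3, 3, 6. (A is shown rounded to 4 decimals, so these recover the underlying integer eigenvalues to within that precision.)
Verification: the trace of A = 6 equals the sum of eigenvalues 6, and det(A) ≈ -54.0002 matches the eigenvalue product -54.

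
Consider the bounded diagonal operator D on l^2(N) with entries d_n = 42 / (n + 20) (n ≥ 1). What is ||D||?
||D|| = 2 (attained at n = 1)

For D diagonal, ||D|| = sup_n |d_n| = sup_n 42/(n + 20). This is positive and strictly decreasing in n, so the supremum is attained at n = 1: d_1 = 42/(1 + 20) = 2. Hence ||D|| = 2.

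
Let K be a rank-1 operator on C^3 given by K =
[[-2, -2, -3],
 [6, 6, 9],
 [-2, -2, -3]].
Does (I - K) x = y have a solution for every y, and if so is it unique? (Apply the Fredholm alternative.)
(I - K) is singular (det(I - K) = 0, i.e. 1 ∈ sigma(K)). (I - K) x = y is solvable iff y ⊥ ker((I - K)^*) = span{(-2, -2, -3)}, i.e. iff -2y_1 - 2y_2 - 3y_3 = 0. When solvable, the solutions are x = y + c·(1, -3, 1), c arbitrary (ker(I - K) = span{(1, -3, 1)}, dimension 1).

K has rank 1, so it is an outer product K = u v^T: every row of K is a multiple of one row vector. Reading off the entries, u = (1, -3, 1) and v = (-2, -2, -3) (row i of K equals u_i·v^T). A rank-one matrix u v^T satisfies K u = u (v·u) and kills the (2)-dimensional subspace v^⊥, so its characteristic polynomial is lambda^2 (lambda - v·u) with v·u = tr K = 1. Hence the eigenvalues of I - K are 1 (multiplicity 2) and 1 - (1) = 0, so det(I - K) = 0. (Direct check: I - K =
[[3, 2, 3],
 [-6, -5, -9],
 [2, 2, 4]]
has determinant 0.) So 1 is an eigenvalue of K and (I - K) is not invertible. The finite-dimensional Fredholm alternative says: either (I - K) is invertible, or ker(I - K) ≠ {0} and then range(I - K) = ker((I - K)^*)^⊥, with dim ker(I - K) = dim ker((I - K)^*). We are in the second case, so we need both kernels. Kernel of I - K: (I - K) u = u - u (v·u) = u - u = 0, so ker(I - K) = span{u} = span{(1, -3, 1)} (it is exactly 1-dimensional because rank(I - K) = 2). Kernel of the adjoint: K is real, so (I - K)^* = I - K^T = I - v u^T, and (I - v u^T) v = v - v (u·v) = 0; hence ker((I - K)^*) = span{v} = span{(-2, -2, -3)}. Therefore (I - K) x = y is solvable iff <y, v> = 0, i.e. iff -2y_1 - 2y_2 - 3y_3 = 0. When this holds, K y = u (v·y) = 0, so (I - K) y = y and x = y is a particular solution; the full solution set is the line x = y + c·u = y + c·(1, -3, 1), c ∈ C.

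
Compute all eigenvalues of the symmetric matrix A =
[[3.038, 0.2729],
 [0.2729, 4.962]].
sigma(A) ≈ {3, 5}

A is real symmetric, so its spectrum consists of real eigenvalues. Expanding the characteristic polynomial of the displayed matrix gives
  det(λ I - A) = p(λ) = λ^2 + (-8)λ + (15).
Solving p(λ) = 0 yields eigenvalues ≈ 3, 5. (A is shown rounded to 4 decimals, so these recover the underlying integer eigenvalues to within that precision.)
Verification: the trace of A = 8 equals the sum of eigenvalues 8, and det(A) ≈ 15.0001 matches the eigenvalue product 15.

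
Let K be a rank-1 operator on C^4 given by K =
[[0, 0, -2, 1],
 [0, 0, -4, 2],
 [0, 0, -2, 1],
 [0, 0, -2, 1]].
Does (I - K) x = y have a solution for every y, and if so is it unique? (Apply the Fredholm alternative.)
(I - K) is invertible (det(I - K) = 2 ≠ 0), so for every y in C^4 the equation (I - K) x = y has a unique solution.

K has rank 1, so it is an outer product K = u v^T: every row of K is a multiple of one row vector. Reading off the entries, u = (1, 2, 1, 1) and v = (0, 0, -2, 1) (row i of K equals u_i·v^T). A rank-one matrix u v^T satisfies K u = u (v·u) and kills the (3)-dimensional subspace v^⊥, so its characteristic polynomial is lambda^3 (lambda - v·u) with v·u = tr K = -1. Hence the eigenvalues of I - K are 1 (multiplicity 3) and 1 - (-1) = 2, so det(I - K) = 2. (Direct check: I - K =
[[1, 0, 2, -1],
 [0, 1, 4, -2],
 [0, 0, 3, -1],
 [0, 0, 2, 0]]
has determinant 2.) The finite-dimensional Fredholm alternative says: either (I - K) is invertible, or ker(I - K) ≠ {0} and then range(I - K) = ker((I - K)^*)^⊥, with dim ker(I - K) = dim ker((I - K)^*). Since det(I - K) ≠ 0, 1 is not an eigenvalue of K and ker(I - K) = {0}, so we are in the first case: for every y there is a unique x = (I - K)^(-1) y. Explicitly, by the Sherman–Morrison formula, (I - u v^T)^(-1) = I + u v^T/(1 - v·u), i.e. (I - K)^(-1) = I + K/(2).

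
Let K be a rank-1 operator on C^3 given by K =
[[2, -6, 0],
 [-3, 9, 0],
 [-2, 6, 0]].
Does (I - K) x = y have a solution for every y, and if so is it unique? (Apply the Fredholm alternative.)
(I - K) is invertible (det(I - K) = -10 ≠ 0), so for every y in C^3 the equation (I - K) x = y has a unique solution.

K has rank 1, so it is an outer product K = u v^T: every row of K is a multiple of one row vector. Reading off the entries, u = (-2, 3, 2) and v = (-1, 3, 0) (row i of K equals u_i·v^T). A rank-one matrix u v^T satisfies K u = u (v·u) and kills the (2)-dimensional subspace v^⊥, so its characteristic polynomial is lambda^2 (lambda - v·u) with v·u = tr K = 11. Hence the eigenvalues of I - K are 1 (multiplicity 2) and 1 - (11) = -10, so det(I - K) = -10. (Direct check: I - K =
[[-1, 6, 0],
 [3, -8, 0],
 [2, -6, 1]]
has determinant -10.) The finite-dimensional Fredholm alternative says: either (I - K) is invertible, or ker(I - K) ≠ {0} and then range(I - K) = ker((I - K)^*)^⊥, with dim ker(I - K) = dim ker((I - K)^*). Since det(I - K) ≠ 0, 1 is not an eigenvalue of K and ker(I - K) = {0}, so we are in the first case: for every y there is a unique x = (I - K)^(-1) y. Explicitly, by the Sherman–Morrison formula, (I - u v^T)^(-1) = I + u v^T/(1 - v·u), i.e. (I - K)^(-1) = I + K/(-10).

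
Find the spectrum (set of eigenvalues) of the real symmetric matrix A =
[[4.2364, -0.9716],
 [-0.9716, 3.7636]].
sigma(A) ≈ {3, 5}

A is real symmetric, so its spectrum consists of real eigenvalues. Expanding the characteristic polynomial of the displayed matrix gives
  det(λ I - A) = p(λ) = λ^2 + (-8)λ + (15).
Solving p(λ) = 0 yields eigenvalues ≈ 3, 5. (A is shown rounded to 4 decimals, so these recover the underlying integer eigenvalues to within that precision.)
Verification: the trace of A = 8 equals the sum of eigenvalues 8, and det(A) ≈ 15.0001 matches the eigenvalue product 15.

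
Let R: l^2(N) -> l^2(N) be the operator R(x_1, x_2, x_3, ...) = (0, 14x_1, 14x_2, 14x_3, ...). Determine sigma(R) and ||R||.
sigma(R) = closed disk {z in C : |z| ≤ 14}; ||R|| = 14

Note R = 14·U where U is the unit right shift (U x)_k = x_{k-1} (with x_0 := 0); so ||R|| = 14||U|| and sigma(R) = 14·sigma(U). ||R x||^2 = sum_{k≥1} |14x_k|^2 = 196||x||^2, so ||R|| = 14 and sigma(R) ⊂ {|z| ≤ 14}. For any |lambda| < 14, the equation (R - lambda I) x = 0 forces x_1 = 0, then 14x_k = lambda x_{k+1} ⇒ x = 0, so R has no eigenvalues. But (R - lambda I) is not surjective for |lambda| < 14: solving (R - lambda I) x = e_1 would require x_n proportional to (lambda/14)^(-n), which is not in l^2. So every |lambda| < 14 lies in the residual spectrum. The boundary |lambda| = 14 is in the approximate point spectrum (the spectrum is closed). Hence sigma(R) is the closed disk of radius 14.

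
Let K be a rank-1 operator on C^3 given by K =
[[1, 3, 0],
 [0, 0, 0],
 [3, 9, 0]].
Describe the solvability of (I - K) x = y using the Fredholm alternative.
(I - K) is singular (det(I - K) = 0, i.e. 1 ∈ sigma(K)). (I - K) x = y is solvable iff y ⊥ ker((I - K)^*) = span{(1, 3, 0)}, i.e. iff y_1 + 3y_2 = 0. When solvable, the solutions are x = y + c·(1, 0, 3), c arbitrary (ker(I - K) = span{(1, 0, 3)}, dimension 1).

K has rank 1, so it is an outer product K = u v^T: every row of K is a multiple of one row vector. Reading off the entries, u = (1, 0, 3) and v = (1, 3, 0) (row i of K equals u_i·v^T). A rank-one matrix u v^T satisfies K u = u (v·u) and kills the (2)-dimensional subspace v^⊥, so its characteristic polynomial is lambda^2 (lambda - v·u) with v·u = tr K = 1. Hence the eigenvalues of I - K are 1 (multiplicity 2) and 1 - (1) = 0, so det(I - K) = 0. (Direct check: I - K =
[[0, -3, 0],
 [0, 1, 0],
 [-3, -9, 1]]
has determinant 0.) So 1 is an eigenvalue of K and (I - K) is not invertible. The finite-dimensional Fredholm alternative says: either (I - K) is invertible, or ker(I - K) ≠ {0} and then range(I - K) = ker((I - K)^*)^⊥, with dim ker(I - K) = dim ker((I - K)^*). We are in the second case, so we need both kernels. Kernel of I - K: (I - K) u = u - u (v·u) = u - u = 0, so ker(I - K) = span{u} = span{(1, 0, 3)} (it is exactly 1-dimensional because rank(I - K) = 2). Kernel of the adjoint: K is real, so (I - K)^* = I - K^T = I - v u^T, and (I - v u^T) v = v - v (u·v) = 0; hence ker((I - K)^*) = span{v} = span{(1, 3, 0)}. Therefore (I - K) x = y is solvable iff <y, v> = 0, i.e. iff y_1 + 3y_2 = 0. When this holds, K y = u (v·y) = 0, so (I - K) y = y and x = y is a particular solution; the full solution set is the line x = y + c·u = y + c·(1, 0, 3), c ∈ C.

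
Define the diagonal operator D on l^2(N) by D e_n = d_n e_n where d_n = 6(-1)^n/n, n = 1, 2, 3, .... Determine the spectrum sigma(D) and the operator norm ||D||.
sigma(D) = {6(-1)^n/n : n ≥ 1} ∪ {0}; ||D|| = 6

A bounded diagonal operator on l^2 with diagonal entries d_n has spectrum equal to the closure of {d_n : n ≥ 1}: every d_n is an eigenvalue (with eigenvector e_n), so {d_n} ⊂ sigma(D); the spectrum is closed, so its closure is too; and for lambda not in the closure, (D - lambda I) has bounded inverse (the diagonal entries 1/(d_n - lambda) are bounded). For our sequence d_n = 6(-1)^n/n, n = 1, 2, 3, ...:
  - {d_n} = {6(-1)^n/n : n ≥ 1}; the only limit point is 0
  - closure = {6(-1)^n/n : n ≥ 1} ∪ {0}
For the norm: a diagonal operator has ||D|| = sup_n |d_n|. Here |d_n| = 6/n is decreasing, so sup_n |d_n| = |d_1| = 6. So ||D|| = 6.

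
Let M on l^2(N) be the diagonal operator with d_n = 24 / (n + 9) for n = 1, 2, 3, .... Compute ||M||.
||M|| = 12/5 (attained at n = 1)

For M diagonal, ||M|| = sup_n |d_n| = sup_n 24/(n + 9). This is positive and strictly decreasing in n, so the supremum is attained at n = 1: d_1 = 24/(1 + 9) = 12/5. Hence ||M|| = 12/5.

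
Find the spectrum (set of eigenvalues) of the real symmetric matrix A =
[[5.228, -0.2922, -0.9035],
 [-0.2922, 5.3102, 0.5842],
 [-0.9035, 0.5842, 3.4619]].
sigma(A) ≈ {3, 5, 6}

A is real symmetric, so its spectrum consists of real eigenvalues. Expanding the characteristic polynomial of the displayed matrix gives
  det(λ I - A) = p(λ) = λ^3 + (-14)λ^2 + (63)λ + (-90.0022).
Solving p(λ) = 0 yields eigenvalues ≈ 3, 5, 6. (A is shown rounded to 4 decimals, so these recover the underlying integer eigenvalues to within that precision.)
Verification: the trace of A = 14 equals the sum of eigenvalues 14, and det(A) ≈ 90.0022 matches the eigenvalue product 90.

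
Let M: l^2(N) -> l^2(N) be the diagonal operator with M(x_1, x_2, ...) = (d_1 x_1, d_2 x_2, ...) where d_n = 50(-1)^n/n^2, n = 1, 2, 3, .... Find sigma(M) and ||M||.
sigma(M) = {50(-1)^n/n^2 : n ≥ 1} ∪ {0}; ||M|| = 50

A bounded diagonal operator on l^2 with diagonal entries d_n has spectrum equal to the closure of {d_n : n ≥ 1}: every d_n is an eigenvalue (with eigenvector e_n), so {d_n} ⊂ sigma(M); the spectrum is closed, so its closure is too; and for lambda not in the closure, (M - lambda I) has bounded inverse (the diagonal entries 1/(d_n - lambda) are bounded). For our sequence d_n = 50(-1)^n/n^2, n = 1, 2, 3, ...:
  - {d_n} = {50(-1)^n/n^2 : n ≥ 1}; the only limit point is 0
  - closure = {50(-1)^n/n^2 : n ≥ 1} ∪ {0}
For the norm: a diagonal operator has ||M|| = sup_n |d_n|. Here |d_n| = 50/n^2 is decreasing, so sup_n |d_n| = |d_1| = 50. So ||M|| = 50.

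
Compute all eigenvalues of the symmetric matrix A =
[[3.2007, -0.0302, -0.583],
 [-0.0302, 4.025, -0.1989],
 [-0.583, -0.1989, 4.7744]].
sigma(A) ≈ {3, 4, 5}

A is real symmetric, so its spectrum consists of real eigenvalues. Expanding the characteristic polynomial of the displayed matrix gives
  det(λ I - A) = p(λ) = λ^3 + (-12)λ^2 + (47)λ + (-60.0017).
Solving p(λ) = 0 yields eigenvalues ≈ 3, 4, 5. (A is shown rounded to 4 decimals, so these recover the underlying integer eigenvalues to within that precision.)
Verification: the trace of A = 12 equals the sum of eigenvalues 12, and det(A) ≈ 60.0017 matches the eigenvalue product 60.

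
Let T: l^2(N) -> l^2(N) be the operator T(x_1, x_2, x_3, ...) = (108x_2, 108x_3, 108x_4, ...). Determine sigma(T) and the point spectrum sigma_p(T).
sigma(T) = closed disk {z in C : |z| ≤ 108}; sigma_p(T) = open disk {z in C : |z| < 108}

Note T = 108·V where V is the unit left shift (V x)_k = x_{k+1}; so sigma(T) = 108·sigma(V) and ||T|| = 108||V||. ||T x||^2 = 11664sum_{k≥2} |x_k|^2 ≤ 11664||x||^2, with equality on {x : x_1 = 0}, so ||T|| = 108. For any lambda with |lambda| < 108, set r = lambda/108 (|r| < 1); the vector x = (1, r, r^2, ...) is in l^2 and satisfies T x = 108(r, r^2, ...) = lambda x, so lambda is an eigenvalue. On the boundary |lambda| = 108 the geometric series diverges, so no l^2 eigenvector exists, but these lambda lie in the approximate point spectrum. Hence sigma(T) is the closed disk of radius 108 and sigma_p(T) is the open disk.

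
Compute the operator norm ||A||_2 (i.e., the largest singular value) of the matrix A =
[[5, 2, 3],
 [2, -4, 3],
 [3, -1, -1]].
||A||_2 ≈ 7.0197 (= sqrt(largest eigenvalue of A^T A))

||A||_2 = sigma_max(A) = sqrt(lambda_max(A^T A)). Form the symmetric matrix M = A^T A =
[[38, -1, 18],
 [-1, 21, -5],
 [18, -5, 19]].
Its characteristic polynomial (trace, sum of principal 2x2 minors, determinant of M give the coefficients) is
  p(λ) = det(λ I - M) = λ^3 - 78λ^2 + 1569λ - 7569.
No integer candidate from the rational root theorem (±divisors of 7569) is a root, so the roots are irrational. The cubic discriminant is Δ = 286550433 > 0, so there are three distinct real roots. p(7) = -65 and p(8) = 503 have opposite signs, so a root lies in (7, 8); Newton's method refines it to λ ≈ 7.1052. p(21) = 243 and p(22) = -155 have opposite signs, so a root lies in (21, 22); Newton's method refines it to λ ≈ 21.6185. p(49) = -317 and p(50) = 881 have opposite signs, so a root lies in (49, 50); Newton's method refines it to λ ≈ 49.2763. Check (Vieta): the three roots sum to 78, matching tr M = 78.
So the eigenvalues of A^T A are ≈ 7.1052, 21.6185, 49.2763 (all ≥ 0, as they must be for A^T A). The largest is λ_max ≈ 49.2763, hence ||A||_2 = sqrt(λ_max) ≈ 7.0197.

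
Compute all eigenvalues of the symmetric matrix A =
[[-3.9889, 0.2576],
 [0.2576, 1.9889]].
sigma(A) ≈ {-4, 2}

A is real symmetric, so its spectrum consists of real eigenvalues. Expanding the characteristic polynomial of the displayed matrix gives
  det(λ I - A) = p(λ) = λ^2 + (2)λ + (-8).
Solving p(λ) = 0 yields eigenvalues ≈ -4, 2. (A is shown rounded to 4 decimals, so these recover the underlying integer eigenvalues to within that precision.)
Verification: the trace of A = -2 equals the sum of eigenvalues -2, and det(A) ≈ -7.9999 matches the eigenvalue product -8.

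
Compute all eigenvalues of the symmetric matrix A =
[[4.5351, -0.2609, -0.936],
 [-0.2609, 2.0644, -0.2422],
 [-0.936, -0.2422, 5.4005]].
sigma(A) ≈ {2, 4, 6}

A is real symmetric, so its spectrum consists of real eigenvalues. Expanding the characteristic polynomial of the displayed matrix gives
  det(λ I - A) = p(λ) = λ^3 + (-12)λ^2 + (44)λ + (-48).
Solving p(λ) = 0 yields eigenvalues ≈ 2, 4, 6. (A is shown rounded to 4 decimals, so these recover the underlying integer eigenvalues to within that precision.)
Verification: the trace of A = 12 equals the sum of eigenvalues 12, and det(A) ≈ 48.0003 matches the eigenvalue product 48.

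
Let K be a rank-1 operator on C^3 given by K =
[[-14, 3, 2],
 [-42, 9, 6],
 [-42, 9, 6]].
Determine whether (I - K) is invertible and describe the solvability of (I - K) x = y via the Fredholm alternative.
(I - K) is singular (det(I - K) = 0, i.e. 1 ∈ sigma(K)). (I - K) x = y is solvable iff y ⊥ ker((I - K)^*) = span{(-14, 3, 2)}, i.e. iff -14y_1 + 3y_2 + 2y_3 = 0. When solvable, the solutions are x = y + c·(1, 3, 3), c arbitrary (ker(I - K) = span{(1, 3, 3)}, dimension 1).

K has rank 1, so it is an outer product K = u v^T: every row of K is a multiple of one row vector. Reading off the entries, u = (1, 3, 3) and v = (-14, 3, 2) (row i of K equals u_i·v^T). A rank-one matrix u v^T satisfies K u = u (v·u) and kills the (2)-dimensional subspace v^⊥, so its characteristic polynomial is lambda^2 (lambda - v·u) with v·u = tr K = 1. Hence the eigenvalues of I - K are 1 (multiplicity 2) and 1 - (1) = 0, so det(I - K) = 0. (Direct check: I - K =
[[15, -3, -2],
 [42, -8, -6],
 [42, -9, -5]]
has determinant 0.) So 1 is an eigenvalue of K and (I - K) is not invertible. The finite-dimensional Fredholm alternative says: either (I - K) is invertible, or ker(I - K) ≠ {0} and then range(I - K) = ker((I - K)^*)^⊥, with dim ker(I - K) = dim ker((I - K)^*). We are in the second case, so we need both kernels. Kernel of I - K: (I - K) u = u - u (v·u) = u - u = 0, so ker(I - K) = span{u} = span{(1, 3, 3)} (it is exactly 1-dimensional because rank(I - K) = 2). Kernel of the adjoint: K is real, so (I - K)^* = I - K^T = I - v u^T, and (I - v u^T) v = v - v (u·v) = 0; hence ker((I - K)^*) = span{v} = span{(-14, 3, 2)}. Therefore (I - K) x = y is solvable iff <y, v> = 0, i.e. iff -14y_1 + 3y_2 + 2y_3 = 0. When this holds, K y = u (v·y) = 0, so (I - K) y = y and x = y is a particular solution; the full solution set is the line x = y + c·u = y + c·(1, 3, 3), c ∈ C.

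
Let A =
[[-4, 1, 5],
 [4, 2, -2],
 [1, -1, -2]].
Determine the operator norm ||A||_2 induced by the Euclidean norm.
||A||_2 = sqrt(63) ≈ 7.9373 (= sqrt(largest eigenvalue of A^T A))

||A||_2 = sigma_max(A) = sqrt(lambda_max(A^T A)). Form the symmetric matrix M = A^T A =
[[33, 3, -30],
 [3, 6, 3],
 [-30, 3, 33]].
Its characteristic polynomial (trace, sum of principal 2x2 minors, determinant of M give the coefficients) is
  p(λ) = det(λ I - M) = λ^3 - 72λ^2 + 567λ.
The constant term is 0, so λ = 0 is a root. Dividing out λ leaves p(λ) = λ(λ^2 - 72λ + 567). For λ^2 - 72λ + 567 the discriminant is 2916. It is a perfect square (54^2), so the roots are rational: λ = (72 ± 54)/2 = 63, 9.
So the eigenvalues of A^T A are ≈ 0, 9, 63 (all ≥ 0, as they must be for A^T A). The largest is λ_max = 63, hence ||A||_2 = sqrt(λ_max) = sqrt(63) ≈ 7.9373.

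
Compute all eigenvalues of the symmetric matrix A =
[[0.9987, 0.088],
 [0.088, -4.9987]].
sigma(A) ≈ {-5, 1}

A is real symmetric, so its spectrum consists of real eigenvalues. Expanding the characteristic polynomial of the displayed matrix gives
  det(λ I - A) = p(λ) = λ^2 + (4)λ + (-5).
Solving p(λ) = 0 yields eigenvalues ≈ -5, 1. (A is shown rounded to 4 decimals, so these recover the underlying integer eigenvalues to within that precision.)
Verification: the trace of A = -4 equals the sum of eigenvalues -4, and det(A) ≈ -4.9999 matches the eigenvalue product -5.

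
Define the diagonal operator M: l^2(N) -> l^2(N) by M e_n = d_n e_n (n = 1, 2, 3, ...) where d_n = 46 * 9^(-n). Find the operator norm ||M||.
||M|| = 46/9 (attained at n = 1)

For M diagonal, ||M|| = sup_n |d_n|. The sequence d_n = 46 * 9^(-n) is positive and strictly decreasing (ratio 9^(-1) < 1), so the supremum is d_1 = 46/9. Hence ||M|| = 46/9.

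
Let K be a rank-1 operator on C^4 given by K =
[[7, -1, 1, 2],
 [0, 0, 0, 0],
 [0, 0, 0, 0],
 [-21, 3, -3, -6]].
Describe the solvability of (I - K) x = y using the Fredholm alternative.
(I - K) is singular (det(I - K) = 0, i.e. 1 ∈ sigma(K)). (I - K) x = y is solvable iff y ⊥ ker((I - K)^*) = span{(7, -1, 1, 2)}, i.e. iff 7y_1 - y_2 + y_3 + 2y_4 = 0. When solvable, the solutions are x = y + c·(1, 0, 0, -3), c arbitrary (ker(I - K) = span{(1, 0, 0, -3)}, dimension 1).

K has rank 1, so it is an outer product K = u v^T: every row of K is a multiple of one row vector. Reading off the entries, u = (1, 0, 0, -3) and v = (7, -1, 1, 2) (row i of K equals u_i·v^T). A rank-one matrix u v^T satisfies K u = u (v·u) and kills the (3)-dimensional subspace v^⊥, so its characteristic polynomial is lambda^3 (lambda - v·u) with v·u = tr K = 1. Hence the eigenvalues of I - K are 1 (multiplicity 3) and 1 - (1) = 0, so det(I - K) = 0. (Direct check: I - K =
[[-6, 1, -1, -2],
 [0, 1, 0, 0],
 [0, 0, 1, 0],
 [21, -3, 3, 7]]
has determinant 0.) So 1 is an eigenvalue of K and (I - K) is not invertible. The finite-dimensional Fredholm alternative says: either (I - K) is invertible, or ker(I - K) ≠ {0} and then range(I - K) = ker((I - K)^*)^⊥, with dim ker(I - K) = dim ker((I - K)^*). We are in the second case, so we need both kernels. Kernel of I - K: (I - K) u = u - u (v·u) = u - u = 0, so ker(I - K) = span{u} = span{(1, 0, 0, -3)} (it is exactly 1-dimensional because rank(I - K) = 3). Kernel of the adjoint: K is real, so (I - K)^* = I - K^T = I - v u^T, and (I - v u^T) v = v - v (u·v) = 0; hence ker((I - K)^*) = span{v} = span{(7, -1, 1, 2)}. Therefore (I - K) x = y is solvable iff <y, v> = 0, i.e. iff 7y_1 - y_2 + y_3 + 2y_4 = 0. When this holds, K y = u (v·y) = 0, so (I - K) y = y and x = y is a particular solution; the full solution set is the line x = y + c·u = y + c·(1, 0, 0, -3), c ∈ C.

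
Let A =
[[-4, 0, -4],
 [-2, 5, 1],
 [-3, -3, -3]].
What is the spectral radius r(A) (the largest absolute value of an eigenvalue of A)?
r(A) ≈ 7.1663

The eigenvalues of A are the roots of its characteristic polynomial. With M = A (coefficients from the trace, the sum of principal 2x2 minors, and det A):
  p(λ) = det(λ I - M) = λ^3 + 2λ^2 - 32λ + 36.
No integer candidate from the rational root theorem (±divisors of 36) is a root, so the roots are irrational. The cubic discriminant is Δ = 57552 > 0, so there are three distinct real roots. p(-8) = -92 and p(-7) = 15 have opposite signs, so a root lies in (-8, -7); Newton's method refines it to λ ≈ -7.1663. p(1) = 7 and p(2) = -12 have opposite signs, so a root lies in (1, 2); Newton's method refines it to λ ≈ 1.2989. p(3) = -15 and p(4) = 4 have opposite signs, so a root lies in (3, 4); Newton's method refines it to λ ≈ 3.8674. Check (Vieta): the three roots sum to -2, matching tr M = -2.
Thus the eigenvalues (to 4 decimals) are -7.1663 (modulus 7.1663); 1.2989 (modulus 1.2989); 3.8674 (modulus 3.8674). The spectral radius is the largest modulus: r(A) ≈ 7.1663. (Cross-check: r(A) ≤ ||A||_2 ≈ 7.4021; equality holds whenever A is normal, though it can also hold for some non-normal A.)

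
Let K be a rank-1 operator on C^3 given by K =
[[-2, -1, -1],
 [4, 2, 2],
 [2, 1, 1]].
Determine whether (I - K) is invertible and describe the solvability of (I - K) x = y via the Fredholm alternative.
(I - K) is singular (det(I - K) = 0, i.e. 1 ∈ sigma(K)). (I - K) x = y is solvable iff y ⊥ ker((I - K)^*) = span{(-2, -1, -1)}, i.e. iff -2y_1 - y_2 - y_3 = 0. When solvable, the solutions are x = y + c·(1, -2, -1), c arbitrary (ker(I - K) = span{(1, -2, -1)}, dimension 1).

K has rank 1, so it is an outer product K = u v^T: every row of K is a multiple of one row vector. Reading off the entries, u = (1, -2, -1) and v = (-2, -1, -1) (row i of K equals u_i·v^T). A rank-one matrix u v^T satisfies K u = u (v·u) and kills the (2)-dimensional subspace v^⊥, so its characteristic polynomial is lambda^2 (lambda - v·u) with v·u = tr K = 1. Hence the eigenvalues of I - K are 1 (multiplicity 2) and 1 - (1) = 0, so det(I - K) = 0. (Direct check: I - K =
[[3, 1, 1],
 [-4, -1, -2],
 [-2, -1, 0]]
has determinant 0.) So 1 is an eigenvalue of K and (I - K) is not invertible. The finite-dimensional Fredholm alternative says: either (I - K) is invertible, or ker(I - K) ≠ {0} and then range(I - K) = ker((I - K)^*)^⊥, with dim ker(I - K) = dim ker((I - K)^*). We are in the second case, so we need both kernels. Kernel of I - K: (I - K) u = u - u (v·u) = u - u = 0, so ker(I - K) = span{u} = span{(1, -2, -1)} (it is exactly 1-dimensional because rank(I - K) = 2). Kernel of the adjoint: K is real, so (I - K)^* = I - K^T = I - v u^T, and (I - v u^T) v = v - v (u·v) = 0; hence ker((I - K)^*) = span{v} = span{(-2, -1, -1)}. Therefore (I - K) x = y is solvable iff <y, v> = 0, i.e. iff -2y_1 - y_2 - y_3 = 0. When this holds, K y = u (v·y) = 0, so (I - K) y = y and x = y is a particular solution; the full solution set is the line x = y + c·u = y + c·(1, -2, -1), c ∈ C.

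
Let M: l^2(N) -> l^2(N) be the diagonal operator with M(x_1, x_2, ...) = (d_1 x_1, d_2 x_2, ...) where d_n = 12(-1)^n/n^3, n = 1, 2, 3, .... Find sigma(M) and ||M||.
sigma(M) = {12(-1)^n/n^3 : n ≥ 1} ∪ {0}; ||M|| = 12

A bounded diagonal operator on l^2 with diagonal entries d_n has spectrum equal to the closure of {d_n : n ≥ 1}: every d_n is an eigenvalue (with eigenvector e_n), so {d_n} ⊂ sigma(M); the spectrum is closed, so its closure is too; and for lambda not in the closure, (M - lambda I) has bounded inverse (the diagonal entries 1/(d_n - lambda) are bounded). For our sequence d_n = 12(-1)^n/n^3, n = 1, 2, 3, ...:
  - {d_n} = {12(-1)^n/n^3 : n ≥ 1}; the only limit point is 0
  - closure = {12(-1)^n/n^3 : n ≥ 1} ∪ {0}
For the norm: a diagonal operator has ||M|| = sup_n |d_n|. Here |d_n| = 12/n^3 is decreasing, so sup_n |d_n| = |d_1| = 12. So ||M|| = 12.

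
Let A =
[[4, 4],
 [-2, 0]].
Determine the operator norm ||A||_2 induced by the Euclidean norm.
||A||_2 = sqrt((36 + sqrt(1040))/2) ≈ 5.8416 (= sqrt(largest eigenvalue of A^T A))

||A||_2 = sigma_max(A) = sqrt(lambda_max(A^T A)). Form the symmetric matrix M = A^T A =
[[20, 16],
 [16, 16]].
Its characteristic polynomial (trace, determinant of M give the coefficients) is
  p(λ) = det(λ I - M) = λ^2 - 36λ + 64.
For λ^2 - 36λ + 64 the discriminant is 1040. It is nonnegative but not a perfect square, so the roots are real and irrational: λ = (36 ± sqrt(1040))/2 ≈ 34.1245, 1.8755.
So the eigenvalues of A^T A are ≈ 1.8755, 34.1245 (all ≥ 0, as they must be for A^T A). The largest is λ_max = (36 + sqrt(1040))/2 ≈ 34.1245, hence ||A||_2 = sqrt(λ_max) = sqrt((36 + sqrt(1040))/2) ≈ 5.8416.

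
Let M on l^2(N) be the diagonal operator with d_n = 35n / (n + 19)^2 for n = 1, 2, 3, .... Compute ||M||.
||M|| = 35/76 (attained at n = 19)

For M diagonal, ||M|| = sup_n |d_n|. Treat f(x) = 35x / (x + 19)^2 for real x > 0. By the quotient rule, f'(x) = 35(19 - x)/(x + 19)^3, which is positive for x < 19 and negative for x > 19. So f has a unique maximum at x = 19, and since 19 is a positive integer, the supremum over n ≥ 1 is attained at n = 19: d_19 = 35·19/(19 + 19)^2 = 35·19/1444 = 35/76. Hence ||M|| = 35/76.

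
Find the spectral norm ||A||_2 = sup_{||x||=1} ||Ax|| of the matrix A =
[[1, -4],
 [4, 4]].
||A||_2 = sqrt((49 + sqrt(801))/2) ≈ 6.217 (= sqrt(largest eigenvalue of A^T A))

||A||_2 = sigma_max(A) = sqrt(lambda_max(A^T A)). Form the symmetric matrix M = A^T A =
[[17, 12],
 [12, 32]].
Its characteristic polynomial (trace, determinant of M give the coefficients) is
  p(λ) = det(λ I - M) = λ^2 - 49λ + 400.
For λ^2 - 49λ + 400 the discriminant is 801. It is nonnegative but not a perfect square, so the roots are real and irrational: λ = (49 ± sqrt(801))/2 ≈ 38.651, 10.349.
So the eigenvalues of A^T A are ≈ 10.349, 38.651 (all ≥ 0, as they must be for A^T A). The largest is λ_max = (49 + sqrt(801))/2 ≈ 38.651, hence ||A||_2 = sqrt(λ_max) = sqrt((49 + sqrt(801))/2) ≈ 6.217.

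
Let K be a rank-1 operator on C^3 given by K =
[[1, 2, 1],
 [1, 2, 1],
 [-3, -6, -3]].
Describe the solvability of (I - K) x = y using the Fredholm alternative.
(I - K) is invertible (det(I - K) = 1 ≠ 0), so for every y in C^3 the equation (I - K) x = y has a unique solution.

K has rank 1, so it is an outer product K = u v^T: every row of K is a multiple of one row vector. Reading off the entries, u = (1, 1, -3) and v = (1, 2, 1) (row i of K equals u_i·v^T). A rank-one matrix u v^T satisfies K u = u (v·u) and kills the (2)-dimensional subspace v^⊥, so its characteristic polynomial is lambda^2 (lambda - v·u) with v·u = tr K = 0. Hence the eigenvalues of I - K are 1 (multiplicity 2) and 1 - (0) = 1, so det(I - K) = 1. (Direct check: I - K =
[[0, -2, -1],
 [-1, -1, -1],
 [3, 6, 4]]
has determinant 1.) The finite-dimensional Fredholm alternative says: either (I - K) is invertible, or ker(I - K) ≠ {0} and then range(I - K) = ker((I - K)^*)^⊥, with dim ker(I - K) = dim ker((I - K)^*). Since det(I - K) ≠ 0, 1 is not an eigenvalue of K and ker(I - K) = {0}, so we are in the first case: for every y there is a unique x = (I - K)^(-1) y. Explicitly, by the Sherman–Morrison formula, (I - u v^T)^(-1) = I + u v^T/(1 - v·u), i.e. (I - K)^(-1) = I + K.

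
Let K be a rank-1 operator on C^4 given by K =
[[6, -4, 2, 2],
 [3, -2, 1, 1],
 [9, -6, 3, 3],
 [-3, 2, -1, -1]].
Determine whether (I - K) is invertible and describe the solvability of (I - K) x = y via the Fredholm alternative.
(I - K) is invertible (det(I - K) = -5 ≠ 0), so for every y in C^4 the equation (I - K) x = y has a unique solution.

K has rank 1, so it is an outer product K = u v^T: every row of K is a multiple of one row vector. Reading off the entries, u = (-2, -1, -3, 1) and v = (-3, 2, -1, -1) (row i of K equals u_i·v^T). A rank-one matrix u v^T satisfies K u = u (v·u) and kills the (3)-dimensional subspace v^⊥, so its characteristic polynomial is lambda^3 (lambda - v·u) with v·u = tr K = 6. Hence the eigenvalues of I - K are 1 (multiplicity 3) and 1 - (6) = -5, so det(I - K) = -5. (Direct check: I - K =
[[-5, 4, -2, -2],
 [-3, 3, -1, -1],
 [-9, 6, -2, -3],
 [3, -2, 1, 2]]
has determinant -5.) The finite-dimensional Fredholm alternative says: either (I - K) is invertible, or ker(I - K) ≠ {0} and then range(I - K) = ker((I - K)^*)^⊥, with dim ker(I - K) = dim ker((I - K)^*). Since det(I - K) ≠ 0, 1 is not an eigenvalue of K and ker(I - K) = {0}, so we are in the first case: for every y there is a unique x = (I - K)^(-1) y. Explicitly, by the Sherman–Morrison formula, (I - u v^T)^(-1) = I + u v^T/(1 - v·u), i.e. (I - K)^(-1) = I + K/(-5).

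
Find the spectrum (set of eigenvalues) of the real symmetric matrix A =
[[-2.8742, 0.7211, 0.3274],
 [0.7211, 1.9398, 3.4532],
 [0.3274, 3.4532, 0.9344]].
sigma(A) ≈ {-3, -2, 5}

A is real symmetric, so its spectrum consists of real eigenvalues. Expanding the characteristic polynomial of the displayed matrix gives
  det(λ I - A) = p(λ) = λ^3 + (0)λ^2 + (-19)λ + (-30).
Solving p(λ) = 0 yields eigenvalues ≈ -3, -2, 5. (A is shown rounded to 4 decimals, so these recover the underlying integer eigenvalues to within that precision.)
Verification: the trace of A = 0 equals the sum of eigenvalues 0, and det(A) ≈ 30.0007 matches the eigenvalue product 30.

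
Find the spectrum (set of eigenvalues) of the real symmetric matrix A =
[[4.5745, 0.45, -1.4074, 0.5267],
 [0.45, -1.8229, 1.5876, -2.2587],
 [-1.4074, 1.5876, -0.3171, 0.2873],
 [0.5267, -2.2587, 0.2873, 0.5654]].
sigma(A) ≈ {-4, 0, 2, 5}

A is real symmetric, so its spectrum consists of real eigenvalues. Expanding the characteristic polynomial of the displayed matrix gives
  det(λ I - A) = p(λ) = λ^4 + (-3)λ^3 + (-18)λ^2 + (40)λ + (0.0024).
Solving p(λ) = 0 yields eigenvalues ≈ -4, 0, 2, 5. (A is shown rounded to 4 decimals, so these recover the underlying integer eigenvalues to within that precision.)
Verification: the trace of A = 3 equals the sum of eigenvalues 3, and det(A) ≈ 0.0024 matches the eigenvalue product 0.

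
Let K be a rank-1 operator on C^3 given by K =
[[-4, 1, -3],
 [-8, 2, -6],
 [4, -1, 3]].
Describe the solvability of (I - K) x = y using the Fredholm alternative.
(I - K) is singular (det(I - K) = 0, i.e. 1 ∈ sigma(K)). (I - K) x = y is solvable iff y ⊥ ker((I - K)^*) = span{(-4, 1, -3)}, i.e. iff -4y_1 + y_2 - 3y_3 = 0. When solvable, the solutions are x = y + c·(1, 2, -1), c arbitrary (ker(I - K) = span{(1, 2, -1)}, dimension 1).

K has rank 1, so it is an outer product K = u v^T: every row of K is a multiple of one row vector. Reading off the entries, u = (1, 2, -1) and v = (-4, 1, -3) (row i of K equals u_i·v^T). A rank-one matrix u v^T satisfies K u = u (v·u) and kills the (2)-dimensional subspace v^⊥, so its characteristic polynomial is lambda^2 (lambda - v·u) with v·u = tr K = 1. Hence the eigenvalues of I - K are 1 (multiplicity 2) and 1 - (1) = 0, so det(I - K) = 0. (Direct check: I - K =
[[5, -1, 3],
 [8, -1, 6],
 [-4, 1, -2]]
has determinant 0.) So 1 is an eigenvalue of K and (I - K) is not invertible. The finite-dimensional Fredholm alternative says: either (I - K) is invertible, or ker(I - K) ≠ {0} and then range(I - K) = ker((I - K)^*)^⊥, with dim ker(I - K) = dim ker((I - K)^*). We are in the second case, so we need both kernels. Kernel of I - K: (I - K) u = u - u (v·u) = u - u = 0, so ker(I - K) = span{u} = span{(1, 2, -1)} (it is exactly 1-dimensional because rank(I - K) = 2). Kernel of the adjoint: K is real, so (I - K)^* = I - K^T = I - v u^T, and (I - v u^T) v = v - v (u·v) = 0; hence ker((I - K)^*) = span{v} = span{(-4, 1, -3)}. Therefore (I - K) x = y is solvable iff <y, v> = 0, i.e. iff -4y_1 + y_2 - 3y_3 = 0. When this holds, K y = u (v·y) = 0, so (I - K) y = y and x = y is a particular solution; the full solution set is the line x = y + c·u = y + c·(1, 2, -1), c ∈ C.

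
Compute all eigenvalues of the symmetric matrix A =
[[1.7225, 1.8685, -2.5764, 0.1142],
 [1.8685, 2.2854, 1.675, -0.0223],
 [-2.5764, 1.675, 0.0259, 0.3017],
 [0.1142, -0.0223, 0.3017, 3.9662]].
sigma(A) ≈ {-3, 3, 4} (4 with multiplicity 2)

A is real symmetric, so its spectrum consists of real eigenvalues. Expanding the characteristic polynomial of the displayed matrix gives
  det(λ I - A) = p(λ) = λ^4 + (-8)λ^3 + (7)λ^2 + (72)λ + (-144).
Solving p(λ) = 0 yields eigenvalues ≈ -3, 3, 4, 4. (A is shown rounded to 4 decimals, so these recover the underlying integer eigenvalues to within that precision.)
Verification: the trace of A = 8 equals the sum of eigenvalues 8, and det(A) ≈ -144.0006 matches the eigenvalue product -144.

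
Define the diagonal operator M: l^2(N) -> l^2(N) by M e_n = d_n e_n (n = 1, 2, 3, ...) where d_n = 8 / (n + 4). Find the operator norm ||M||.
||M|| = 8/5 (attained at n = 1)

For M diagonal, ||M|| = sup_n |d_n| = sup_n 8/(n + 4). This is positive and strictly decreasing in n, so the supremum is attained at n = 1: d_1 = 8/(1 + 4) = 8/5. Hence ||M|| = 8/5.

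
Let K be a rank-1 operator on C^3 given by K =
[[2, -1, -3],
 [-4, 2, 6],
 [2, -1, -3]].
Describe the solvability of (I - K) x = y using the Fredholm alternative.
(I - K) is singular (det(I - K) = 0, i.e. 1 ∈ sigma(K)). (I - K) x = y is solvable iff y ⊥ ker((I - K)^*) = span{(2, -1, -3)}, i.e. iff 2y_1 - y_2 - 3y_3 = 0. When solvable, the solutions are x = y + c·(1, -2, 1), c arbitrary (ker(I - K) = span{(1, -2, 1)}, dimension 1).

K has rank 1, so it is an outer product K = u v^T: every row of K is a multiple of one row vector. Reading off the entries, u = (1, -2, 1) and v = (2, -1, -3) (row i of K equals u_i·v^T). A rank-one matrix u v^T satisfies K u = u (v·u) and kills the (2)-dimensional subspace v^⊥, so its characteristic polynomial is lambda^2 (lambda - v·u) with v·u = tr K = 1. Hence the eigenvalues of I - K are 1 (multiplicity 2) and 1 - (1) = 0, so det(I - K) = 0. (Direct check: I - K =
[[-1, 1, 3],
 [4, -1, -6],
 [-2, 1, 4]]
has determinant 0.) So 1 is an eigenvalue of K and (I - K) is not invertible. The finite-dimensional Fredholm alternative says: either (I - K) is invertible, or ker(I - K) ≠ {0} and then range(I - K) = ker((I - K)^*)^⊥, with dim ker(I - K) = dim ker((I - K)^*). We are in the second case, so we need both kernels. Kernel of I - K: (I - K) u = u - u (v·u) = u - u = 0, so ker(I - K) = span{u} = span{(1, -2, 1)} (it is exactly 1-dimensional because rank(I - K) = 2). Kernel of the adjoint: K is real, so (I - K)^* = I - K^T = I - v u^T, and (I - v u^T) v = v - v (u·v) = 0; hence ker((I - K)^*) = span{v} = span{(2, -1, -3)}. Therefore (I - K) x = y is solvable iff <y, v> = 0, i.e. iff 2y_1 - y_2 - 3y_3 = 0. When this holds, K y = u (v·y) = 0, so (I - K) y = y and x = y is a particular solution; the full solution set is the line x = y + c·u = y + c·(1, -2, 1), c ∈ C.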